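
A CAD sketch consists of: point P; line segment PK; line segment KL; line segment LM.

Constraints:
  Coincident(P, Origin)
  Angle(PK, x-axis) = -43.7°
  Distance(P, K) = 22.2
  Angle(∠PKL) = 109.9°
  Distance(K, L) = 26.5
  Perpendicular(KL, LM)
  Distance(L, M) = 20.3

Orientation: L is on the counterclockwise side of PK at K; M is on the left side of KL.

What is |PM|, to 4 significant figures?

34.06

∠PKL = 109.9°, so KL runs at -43.7° + (180° − 109.9°) = 26.40° from the x-axis; with |KL| = 26.5, L = K + 26.5·(cos 26.40°, sin 26.40°) = (39.79, -3.555). KL ⟂ LM; with |LM| = 20.3 on the left of KL, M = L + 20.3·(-0.4446, 0.8957) = (30.76, 14.63). Then |PM| = |M − P| = 34.06.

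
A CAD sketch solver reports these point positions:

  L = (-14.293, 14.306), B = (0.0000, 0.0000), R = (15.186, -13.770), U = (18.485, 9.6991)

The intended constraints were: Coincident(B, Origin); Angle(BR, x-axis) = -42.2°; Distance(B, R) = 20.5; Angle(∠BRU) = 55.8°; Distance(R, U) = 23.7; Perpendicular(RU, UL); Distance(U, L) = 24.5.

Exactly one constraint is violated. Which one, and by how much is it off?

Distance(U, L) = 24.5 — off by 8.60.

B = (0.00, 0.00) ✓; BR at -42.20° ✓; |BR| = 20.50 ✓; ∠BRU = 55.80° ✓; |RU| = 23.70 ✓; ∠(RU, UL) = 90.00° ✓; |UL| = 33.10 ✗.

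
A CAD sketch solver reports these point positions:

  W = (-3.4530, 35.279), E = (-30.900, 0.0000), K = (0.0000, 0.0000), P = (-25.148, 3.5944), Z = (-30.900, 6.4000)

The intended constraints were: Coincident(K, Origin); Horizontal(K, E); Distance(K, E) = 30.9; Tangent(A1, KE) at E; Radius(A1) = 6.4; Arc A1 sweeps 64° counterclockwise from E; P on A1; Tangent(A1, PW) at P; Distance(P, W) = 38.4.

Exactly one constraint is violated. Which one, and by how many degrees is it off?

Tangent(A1, PW) at P — off by 8.40°.

K = (0.00, 0.00) ✓; K.y = 0.00, E.y = 0.00 ✓; |KE| = 30.90 ✓; ∠(ZE, EK) = 90.00° ✓; |ZE| = 6.400 ✓; bearing(Z→P) − bearing(Z→E) = 64.00° ✓; |ZP| = 6.400 ✓; ∠(ZP, PW) = 98.40° ✗; |PW| = 38.40 ✓.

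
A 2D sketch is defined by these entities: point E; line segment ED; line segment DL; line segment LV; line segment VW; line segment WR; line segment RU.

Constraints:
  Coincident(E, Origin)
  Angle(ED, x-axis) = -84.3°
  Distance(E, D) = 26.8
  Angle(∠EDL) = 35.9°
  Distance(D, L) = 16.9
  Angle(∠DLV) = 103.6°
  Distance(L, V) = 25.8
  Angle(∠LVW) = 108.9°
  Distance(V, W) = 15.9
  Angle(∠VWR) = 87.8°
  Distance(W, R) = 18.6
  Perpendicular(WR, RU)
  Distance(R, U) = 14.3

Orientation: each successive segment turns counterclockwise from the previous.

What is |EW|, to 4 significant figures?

21.64

E is at the origin; ED runs at -84.3° with length 26.8, so D = (2.662, -26.67). ∠EDL = 35.9° gives DL at 59.80° from the x-axis; with |DL| = 16.9, L = (11.16, -12.06). ∠DLV = 103.6° gives LV at 136.2° from the x-axis; with |LV| = 25.8, V = (-7.459, 5.796). ∠LVW = 108.9° gives VW at -152.7° from the x-axis; with |VW| = 15.9, W = (-21.59, -1.496). Then |EW| = |W − E| = 21.64.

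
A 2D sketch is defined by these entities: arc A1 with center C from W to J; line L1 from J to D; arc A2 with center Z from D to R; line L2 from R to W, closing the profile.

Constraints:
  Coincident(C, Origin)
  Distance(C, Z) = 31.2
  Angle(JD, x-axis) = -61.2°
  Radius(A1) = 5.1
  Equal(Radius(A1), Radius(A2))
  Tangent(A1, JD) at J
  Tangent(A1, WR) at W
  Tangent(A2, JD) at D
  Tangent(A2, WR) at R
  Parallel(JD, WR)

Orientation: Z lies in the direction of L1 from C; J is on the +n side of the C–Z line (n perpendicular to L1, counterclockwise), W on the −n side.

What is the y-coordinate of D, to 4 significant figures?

-24.88

The slot axis is L1's direction at -61.2°, so u = (cos -61.2°, sin -61.2°) = (0.4818, -0.8763) and n = (−sin -61.2°, cos -61.2°) = (0.8763, 0.4818). C is at the origin and Z lies 31.2 along u from C, so Z = 31.2·u = (15.03, -27.34). Tangency of A1 to both parallel lines with radius 5.1 puts J and W at C ± 5.1·n: J = (4.469, 2.457), W = (-4.469, -2.457). Equal radii place D and R the same way about Z: D = Z + 5.1·n = (19.50, -24.88), R = Z − 5.1·n = (10.56, -29.80). So D.y = -24.88.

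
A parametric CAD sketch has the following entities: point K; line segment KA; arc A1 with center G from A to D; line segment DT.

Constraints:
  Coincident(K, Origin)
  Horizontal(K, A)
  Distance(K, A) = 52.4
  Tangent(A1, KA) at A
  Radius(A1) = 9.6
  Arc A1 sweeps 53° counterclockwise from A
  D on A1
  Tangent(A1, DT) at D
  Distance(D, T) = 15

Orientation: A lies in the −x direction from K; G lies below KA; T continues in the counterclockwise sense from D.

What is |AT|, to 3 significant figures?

23.0

K is at the origin; KA is horizontal with |KA| = 52.4 and A on the −x side, so A = (-52.4, 0.00). Tangency of A1 to KA means the radius GA is perpendicular to KA, so G = A + (0, -9.6) = (-52.4, -9.60). On A1, A sits at bearing 90° from G; a 53° counterclockwise sweep puts D at bearing 143°, so D = G + 9.6·(cos 143°, sin 143°) = (-60.1, -3.82). A1 meets DT tangentially, so GD is at right angles to DT, so DT runs along (−sin 143°, cos 143°); with |DT| = 15.0, T = (-69.1, -15.8). Then |AT| = |T − A| = 23.0.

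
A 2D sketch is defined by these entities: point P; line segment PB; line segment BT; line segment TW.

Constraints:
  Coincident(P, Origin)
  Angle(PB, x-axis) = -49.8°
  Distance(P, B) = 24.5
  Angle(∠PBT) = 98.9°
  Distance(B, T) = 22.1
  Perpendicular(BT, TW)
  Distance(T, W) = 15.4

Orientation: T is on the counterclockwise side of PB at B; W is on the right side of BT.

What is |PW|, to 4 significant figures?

47.32

P is at the origin; PB runs at -49.8° with length 24.5, so B = 24.5·(cos -49.8°, sin -49.8°) = (15.81, -18.71). ∠PBT = 98.9°, so BT runs at -49.8° + (180° − 98.9°) = 31.30° from the x-axis; with |BT| = 22.1, T = B + 22.1·(cos 31.30°, sin 31.30°) = (34.70, -7.232). BT ⟂ TW; with |TW| = 15.4 on the right of BT, W = T + 15.4·(0.5195, -0.8545) = (42.70, -20.39). Then |PW| = |W − P| = 47.32.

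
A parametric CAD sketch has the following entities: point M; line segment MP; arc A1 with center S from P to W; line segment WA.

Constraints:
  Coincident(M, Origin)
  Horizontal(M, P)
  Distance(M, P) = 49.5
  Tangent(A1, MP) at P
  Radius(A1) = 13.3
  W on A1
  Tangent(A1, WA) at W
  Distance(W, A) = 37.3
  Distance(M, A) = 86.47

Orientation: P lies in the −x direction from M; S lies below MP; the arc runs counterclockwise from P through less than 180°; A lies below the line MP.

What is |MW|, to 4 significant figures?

62.69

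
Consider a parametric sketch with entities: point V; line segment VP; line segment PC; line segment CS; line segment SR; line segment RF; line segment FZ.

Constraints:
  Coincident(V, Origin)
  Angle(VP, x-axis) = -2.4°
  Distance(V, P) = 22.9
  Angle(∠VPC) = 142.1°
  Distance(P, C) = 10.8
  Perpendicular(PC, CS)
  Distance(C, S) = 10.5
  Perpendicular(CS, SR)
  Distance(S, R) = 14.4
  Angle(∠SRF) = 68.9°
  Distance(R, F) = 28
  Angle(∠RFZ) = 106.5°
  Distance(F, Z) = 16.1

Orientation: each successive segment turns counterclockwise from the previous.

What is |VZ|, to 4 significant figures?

49.54

V is at the origin; VP runs at -2.4° with length 22.9, so P = (22.88, -0.9590). ∠VPC = 142.1° gives PC at 35.50° from the x-axis; with |PC| = 10.8, C = (31.67, 5.313). PC is perpendicular to CS, so CS runs at 125.5°; with |CS| = 10.5, S = (25.57, 13.86). CS is perpendicular to SR, so SR runs at -144.5°; with |SR| = 14.4, R = (13.85, 5.499). ∠SRF = 68.9° gives RF at -33.40° from the x-axis; with |RF| = 28.0, F = (37.23, -9.915). ∠RFZ = 106.5° gives FZ at 40.10° from the x-axis; with |FZ| = 16.1, Z = (49.54, 0.4557). Then |VZ| = |Z − V| = 49.54.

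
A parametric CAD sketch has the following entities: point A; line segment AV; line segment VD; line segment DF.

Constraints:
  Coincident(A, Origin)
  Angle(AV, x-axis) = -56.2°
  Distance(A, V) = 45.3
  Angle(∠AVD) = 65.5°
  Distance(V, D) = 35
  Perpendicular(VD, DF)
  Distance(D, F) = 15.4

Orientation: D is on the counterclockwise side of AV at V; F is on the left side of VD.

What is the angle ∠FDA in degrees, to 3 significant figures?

21.5°

∠AVD = 65.5°, so VD runs at -56.2° + (180° − 65.5°) = 58.3° from the x-axis; with |VD| = 35.0, D = V + 35.0·(cos 58.3°, sin 58.3°) = (43.6, -7.87). VD ⟂ DF; with |DF| = 15.4 on the left of VD, F = D + 15.4·(-0.851, 0.525) = (30.5, 0.227). Then cos ∠FDA = DF·DA / (|DF||DA|), giving 21.5°.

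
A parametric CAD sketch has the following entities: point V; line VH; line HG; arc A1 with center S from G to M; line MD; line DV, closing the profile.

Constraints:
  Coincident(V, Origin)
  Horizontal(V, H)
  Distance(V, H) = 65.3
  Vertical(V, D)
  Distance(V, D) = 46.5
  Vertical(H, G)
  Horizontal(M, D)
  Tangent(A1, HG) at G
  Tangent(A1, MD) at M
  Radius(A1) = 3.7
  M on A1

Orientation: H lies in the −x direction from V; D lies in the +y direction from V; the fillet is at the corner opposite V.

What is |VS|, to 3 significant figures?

75.0

V is at the origin; VH is horizontal with |VH| = 65.3 and H on the −x side, so H = (-65.3, 0.00). VD is vertical with |VD| = 46.5 and D on the +y side, so D = (0.00, 46.5). The virtual corner opposite V is at (-65.3, 46.5). Tangency of A1 to HG means the radius SG is perpendicular to HG and the tangent condition forces SM to be normal to MD, with radius 3.7, so the center S sits 3.7 in from both sides at S = (-61.6, 42.8). Then |VS| = |S − V| = 75.0.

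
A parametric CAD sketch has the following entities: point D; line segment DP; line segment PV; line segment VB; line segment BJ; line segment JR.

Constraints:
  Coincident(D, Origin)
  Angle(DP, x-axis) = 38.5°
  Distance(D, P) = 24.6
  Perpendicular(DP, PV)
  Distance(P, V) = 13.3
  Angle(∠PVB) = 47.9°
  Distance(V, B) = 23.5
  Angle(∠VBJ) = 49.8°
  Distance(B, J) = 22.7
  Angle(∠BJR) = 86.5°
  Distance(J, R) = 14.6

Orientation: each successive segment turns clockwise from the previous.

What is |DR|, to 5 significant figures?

32.037

D is at the origin; DP runs at 38.5° with length 24.6, so P = (19.252, 15.314). The perpendicularity gives PV at right angles to DP, so PV runs at -51.500°; with |PV| = 13.3, V = (27.532, 4.9052). ∠PVB = 47.9° gives VB at 176.40° from the x-axis; with |VB| = 23.5, B = (4.0780, 6.3807). ∠VBJ = 49.8° gives BJ at 46.200° from the x-axis; with |BJ| = 22.7, J = (19.790, 22.765). ∠BJR = 86.5° gives JR at -47.300° from the x-axis; with |JR| = 14.6, R = (29.691, 12.035). Then |DR| = |R − D| = 32.037.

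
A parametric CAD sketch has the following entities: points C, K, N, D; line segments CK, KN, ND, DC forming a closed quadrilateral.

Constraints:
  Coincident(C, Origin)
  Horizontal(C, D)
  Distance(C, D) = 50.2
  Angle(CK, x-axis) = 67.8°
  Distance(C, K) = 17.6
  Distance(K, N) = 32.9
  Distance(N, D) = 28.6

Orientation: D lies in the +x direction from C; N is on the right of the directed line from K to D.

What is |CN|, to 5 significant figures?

26.723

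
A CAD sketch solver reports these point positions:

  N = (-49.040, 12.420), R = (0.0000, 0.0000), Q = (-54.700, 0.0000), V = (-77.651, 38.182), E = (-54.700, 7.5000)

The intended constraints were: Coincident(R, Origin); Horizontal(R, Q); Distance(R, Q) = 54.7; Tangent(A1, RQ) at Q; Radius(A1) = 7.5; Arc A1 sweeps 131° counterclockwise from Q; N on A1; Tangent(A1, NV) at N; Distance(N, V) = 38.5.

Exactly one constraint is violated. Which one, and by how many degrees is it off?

Tangent(A1, NV) at N — off by 7.00°.

R = (0.00, 0.00) ✓; R.y = 0.00, Q.y = 0.00 ✓; |RQ| = 54.70 ✓; ∠(EQ, QR) = 90.00° ✓; |EQ| = 7.500 ✓; bearing(E→N) − bearing(E→Q) = 131.0° ✓; |EN| = 7.499 ✓; ∠(EN, NV) = 83.00° ✗; |NV| = 38.50 ✓.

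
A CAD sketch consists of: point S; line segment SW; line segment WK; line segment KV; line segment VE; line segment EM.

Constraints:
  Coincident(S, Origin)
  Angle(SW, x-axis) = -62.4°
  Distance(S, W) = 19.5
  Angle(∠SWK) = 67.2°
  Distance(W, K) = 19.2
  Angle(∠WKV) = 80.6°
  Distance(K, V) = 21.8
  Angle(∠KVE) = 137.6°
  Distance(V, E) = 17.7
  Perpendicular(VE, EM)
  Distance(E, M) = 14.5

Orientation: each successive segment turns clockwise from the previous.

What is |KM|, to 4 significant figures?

33.80

S is at the origin; SW runs at -62.4° with length 19.5, so W = (9.034, -17.28). ∠SWK = 67.2° gives WK at -175.2° from the x-axis; with |WK| = 19.2, K = (-10.10, -18.89). ∠WKV = 80.6° gives KV at 85.40° from the x-axis; with |KV| = 21.8, V = (-8.350, 2.842). ∠KVE = 137.6° gives VE at 43.00° from the x-axis; with |VE| = 17.7, E = (4.595, 14.91). The perpendicularity gives EM at right angles to VE, so EM runs at -47.00°; with |EM| = 14.5, M = (14.48, 4.309). Then |KM| = |M − K| = 33.80.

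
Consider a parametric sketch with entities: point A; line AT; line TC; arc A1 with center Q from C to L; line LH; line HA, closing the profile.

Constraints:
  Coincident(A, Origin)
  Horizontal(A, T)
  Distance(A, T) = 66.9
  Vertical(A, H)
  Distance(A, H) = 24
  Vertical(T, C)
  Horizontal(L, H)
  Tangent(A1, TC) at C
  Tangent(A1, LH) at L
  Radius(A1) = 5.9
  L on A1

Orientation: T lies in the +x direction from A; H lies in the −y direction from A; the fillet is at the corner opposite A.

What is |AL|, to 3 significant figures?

65.6

A is at the origin; AT is horizontal with |AT| = 66.9 and T on the +x side, so T = (66.9, 0.00). A and H share the same x with |AH| = 24.0 and H on the −y side, so H = (0.00, -24.0). The virtual corner opposite A is at (66.9, -24.0). The tangent condition forces QC to be normal to TC and since A1 is tangent to LH there, QL ⟂ LH, with radius 5.9, so the center Q sits 5.9 in from both sides at Q = (61.0, -18.1). That places the tangent points at C = (66.9, -18.1) on TC and L = (61.0, -24.0) on LH. Then |AL| = |L − A| = 65.6.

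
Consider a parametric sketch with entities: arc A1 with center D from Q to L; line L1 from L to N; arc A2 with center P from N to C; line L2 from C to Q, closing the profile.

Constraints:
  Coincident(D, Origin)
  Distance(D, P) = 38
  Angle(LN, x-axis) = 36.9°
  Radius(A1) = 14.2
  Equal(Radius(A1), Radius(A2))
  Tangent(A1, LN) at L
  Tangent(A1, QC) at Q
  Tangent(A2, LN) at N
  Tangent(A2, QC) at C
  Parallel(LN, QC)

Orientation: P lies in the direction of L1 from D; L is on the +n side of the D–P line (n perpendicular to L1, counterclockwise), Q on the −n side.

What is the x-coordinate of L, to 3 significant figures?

-8.53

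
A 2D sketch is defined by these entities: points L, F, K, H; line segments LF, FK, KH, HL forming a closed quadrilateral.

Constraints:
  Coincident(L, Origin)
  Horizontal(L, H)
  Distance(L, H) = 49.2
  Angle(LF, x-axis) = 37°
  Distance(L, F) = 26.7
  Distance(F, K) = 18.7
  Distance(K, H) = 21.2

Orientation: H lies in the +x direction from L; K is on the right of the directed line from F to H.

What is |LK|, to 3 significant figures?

28.1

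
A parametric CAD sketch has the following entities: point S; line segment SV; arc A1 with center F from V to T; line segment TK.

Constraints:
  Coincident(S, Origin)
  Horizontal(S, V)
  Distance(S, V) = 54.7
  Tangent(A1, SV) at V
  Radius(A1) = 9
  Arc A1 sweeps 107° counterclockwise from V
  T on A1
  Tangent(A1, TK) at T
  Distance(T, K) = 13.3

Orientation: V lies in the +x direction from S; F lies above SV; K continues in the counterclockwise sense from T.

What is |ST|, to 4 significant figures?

64.37

S is at the origin; SV is horizontal with |SV| = 54.7 and V on the +x side, so V = (54.70, 0.000). A1 meets SV tangentially, so FV is at right angles to SV, so F = V + (0, 9) = (54.70, 9.000). On A1, V sits at bearing -90° from F; a 107° counterclockwise sweep puts T at bearing 17°, so T = F + 9.0·(cos 17°, sin 17°) = (63.31, 11.63). Then |ST| = |T − S| = 64.37.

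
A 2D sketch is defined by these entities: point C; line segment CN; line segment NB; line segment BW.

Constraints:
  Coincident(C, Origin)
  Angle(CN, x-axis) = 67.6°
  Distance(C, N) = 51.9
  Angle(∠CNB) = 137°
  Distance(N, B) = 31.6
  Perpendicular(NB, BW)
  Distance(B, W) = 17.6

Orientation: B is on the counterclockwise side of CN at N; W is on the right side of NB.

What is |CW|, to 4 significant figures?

87.45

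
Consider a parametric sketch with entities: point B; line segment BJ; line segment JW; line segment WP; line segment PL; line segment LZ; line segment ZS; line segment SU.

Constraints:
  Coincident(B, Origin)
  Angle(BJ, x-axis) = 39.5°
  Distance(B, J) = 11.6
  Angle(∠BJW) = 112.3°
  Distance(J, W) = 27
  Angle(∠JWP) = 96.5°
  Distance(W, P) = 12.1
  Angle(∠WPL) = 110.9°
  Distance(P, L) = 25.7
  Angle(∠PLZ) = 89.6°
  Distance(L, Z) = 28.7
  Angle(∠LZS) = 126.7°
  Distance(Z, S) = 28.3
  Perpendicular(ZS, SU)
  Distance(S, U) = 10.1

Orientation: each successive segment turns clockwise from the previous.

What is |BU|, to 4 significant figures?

38.15

B is at the origin; BJ runs at 39.5° with length 11.6, so J = (8.951, 7.379). ∠BJW = 112.3° gives JW at -28.20° from the x-axis; with |JW| = 27.0, W = (32.75, -5.380). ∠JWP = 96.5° gives WP at -111.7° from the x-axis; with |WP| = 12.1, P = (28.27, -16.62). ∠WPL = 110.9° gives PL at 179.2° from the x-axis; with |PL| = 25.7, L = (2.575, -16.26). ∠PLZ = 89.6° gives LZ at 88.80° from the x-axis; with |LZ| = 28.7, Z = (3.176, 12.43). ∠LZS = 126.7° gives ZS at 35.50° from the x-axis; with |ZS| = 28.3, S = (26.22, 28.86). ZS ⟂ SU, so SU runs at -54.50°; with |SU| = 10.1, U = (32.08, 20.64). Then |BU| = |U − B| = 38.15.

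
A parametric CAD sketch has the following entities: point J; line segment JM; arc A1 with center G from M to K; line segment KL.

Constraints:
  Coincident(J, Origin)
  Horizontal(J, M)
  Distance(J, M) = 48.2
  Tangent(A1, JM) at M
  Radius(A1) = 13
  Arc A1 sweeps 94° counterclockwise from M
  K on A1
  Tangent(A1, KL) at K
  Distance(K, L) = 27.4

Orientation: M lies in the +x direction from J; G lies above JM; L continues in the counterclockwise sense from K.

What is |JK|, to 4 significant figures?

62.73

J is at the origin; JM is horizontal with |JM| = 48.2 and M on the +x side, so M = (48.20, 0.000). Tangency of A1 to JM means the radius GM is perpendicular to JM, so G = M + (0, 13) = (48.20, 13.00). On A1, M sits at bearing -90° from G; a 94° counterclockwise sweep puts K at bearing 4°, so K = G + 13.0·(cos 4°, sin 4°) = (61.17, 13.91). Then |JK| = |K − J| = 62.73.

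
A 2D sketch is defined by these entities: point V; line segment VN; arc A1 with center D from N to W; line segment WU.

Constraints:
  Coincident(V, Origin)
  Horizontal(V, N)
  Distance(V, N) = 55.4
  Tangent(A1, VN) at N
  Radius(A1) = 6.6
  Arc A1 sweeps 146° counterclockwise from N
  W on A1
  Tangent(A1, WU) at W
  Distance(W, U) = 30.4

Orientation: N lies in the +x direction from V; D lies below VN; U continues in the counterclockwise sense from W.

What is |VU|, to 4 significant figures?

82.22

On A1, N sits at bearing 90° from D; a 146° counterclockwise sweep puts W at bearing 236°, so W = D + 6.6·(cos 236°, sin 236°) = (51.71, -12.07). A1 meets WU tangentially, so DW is at right angles to WU, so WU runs along (−sin 236°, cos 236°); with |WU| = 30.4, U = (76.91, -29.07). Then |VU| = |U − V| = 82.22.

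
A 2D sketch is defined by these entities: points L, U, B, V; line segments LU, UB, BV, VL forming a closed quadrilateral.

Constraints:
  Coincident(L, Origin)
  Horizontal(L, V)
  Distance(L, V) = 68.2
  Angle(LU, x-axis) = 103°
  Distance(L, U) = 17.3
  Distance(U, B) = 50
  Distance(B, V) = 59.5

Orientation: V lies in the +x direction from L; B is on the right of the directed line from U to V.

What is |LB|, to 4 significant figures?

33.16

Checks: |UB| = 50.00 ✓; |BV| = 59.50 ✓.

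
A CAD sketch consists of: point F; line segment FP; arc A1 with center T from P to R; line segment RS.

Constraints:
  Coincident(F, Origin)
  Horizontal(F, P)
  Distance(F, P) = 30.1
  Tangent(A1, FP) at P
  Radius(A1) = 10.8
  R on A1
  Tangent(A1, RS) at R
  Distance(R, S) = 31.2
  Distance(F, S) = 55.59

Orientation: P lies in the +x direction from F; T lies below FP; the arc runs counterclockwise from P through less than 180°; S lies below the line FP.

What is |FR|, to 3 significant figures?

25.8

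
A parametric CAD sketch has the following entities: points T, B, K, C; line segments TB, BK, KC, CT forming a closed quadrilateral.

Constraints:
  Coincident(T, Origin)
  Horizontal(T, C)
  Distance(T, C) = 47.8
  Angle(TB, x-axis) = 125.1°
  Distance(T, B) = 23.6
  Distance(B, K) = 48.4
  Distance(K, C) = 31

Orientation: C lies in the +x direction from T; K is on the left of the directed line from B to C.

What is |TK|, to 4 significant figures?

43.98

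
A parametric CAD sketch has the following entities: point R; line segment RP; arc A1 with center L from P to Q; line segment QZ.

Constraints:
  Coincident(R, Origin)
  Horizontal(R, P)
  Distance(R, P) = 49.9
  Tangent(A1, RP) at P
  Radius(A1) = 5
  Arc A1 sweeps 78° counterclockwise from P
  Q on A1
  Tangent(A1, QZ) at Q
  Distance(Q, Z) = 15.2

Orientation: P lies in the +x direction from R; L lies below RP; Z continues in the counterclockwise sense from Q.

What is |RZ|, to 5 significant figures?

45.889

R is at the origin; R and P share the same y with |RP| = 49.9 and P on the +x side, so P = (49.900, 0.0000). A1 meets RP tangentially, so LP is at right angles to RP, so L = P + (0, -5) = (49.900, -5.0000). On A1, P sits at bearing 90° from L; a 78° counterclockwise sweep puts Q at bearing 168°, so Q = L + 5.0·(cos 168°, sin 168°) = (45.009, -3.9604). The tangent condition forces LQ to be normal to QZ, so QZ runs along (−sin 168°, cos 168°); with |QZ| = 15.2, Z = (41.849, -18.828). Then |RZ| = |Z − R| = 45.889.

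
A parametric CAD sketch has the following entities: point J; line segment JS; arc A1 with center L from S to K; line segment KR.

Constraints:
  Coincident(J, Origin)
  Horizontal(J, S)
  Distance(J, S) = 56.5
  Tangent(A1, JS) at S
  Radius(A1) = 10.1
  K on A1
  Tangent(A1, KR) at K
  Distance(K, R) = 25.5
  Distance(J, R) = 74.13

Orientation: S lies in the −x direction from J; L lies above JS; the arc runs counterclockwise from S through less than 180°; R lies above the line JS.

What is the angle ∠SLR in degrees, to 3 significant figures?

163°

Checks: |LS| = 10.10 ✓; |LK| = 10.10 ✓; ∠(LK, KR) = 90.00° ✓; |KR| = 25.50 ✓; |JR| = 74.13 ✓.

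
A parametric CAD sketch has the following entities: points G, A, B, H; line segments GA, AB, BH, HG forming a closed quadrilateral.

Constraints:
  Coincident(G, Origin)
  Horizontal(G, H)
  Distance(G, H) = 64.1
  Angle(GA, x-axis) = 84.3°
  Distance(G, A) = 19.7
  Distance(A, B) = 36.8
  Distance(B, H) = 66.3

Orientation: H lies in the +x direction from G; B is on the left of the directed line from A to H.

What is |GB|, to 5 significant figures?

55.150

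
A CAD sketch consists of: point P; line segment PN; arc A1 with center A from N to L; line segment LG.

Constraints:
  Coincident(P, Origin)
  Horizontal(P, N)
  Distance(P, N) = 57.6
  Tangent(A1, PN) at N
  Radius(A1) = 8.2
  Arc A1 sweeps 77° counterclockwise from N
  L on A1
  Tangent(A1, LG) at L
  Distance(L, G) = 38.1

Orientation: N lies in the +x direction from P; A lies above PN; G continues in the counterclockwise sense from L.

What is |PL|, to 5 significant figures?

65.897

P is at the origin; PN is horizontal with |PN| = 57.6 and N on the +x side, so N = (57.600, 0.0000). A1 meets PN tangentially, so AN is at right angles to PN, so A = N + (0, 8.2) = (57.600, 8.2000). On A1, N sits at bearing -90° from A; a 77° counterclockwise sweep puts L at bearing -13°, so L = A + 8.2·(cos -13°, sin -13°) = (65.590, 6.3554). Then |PL| = |L − P| = 65.897.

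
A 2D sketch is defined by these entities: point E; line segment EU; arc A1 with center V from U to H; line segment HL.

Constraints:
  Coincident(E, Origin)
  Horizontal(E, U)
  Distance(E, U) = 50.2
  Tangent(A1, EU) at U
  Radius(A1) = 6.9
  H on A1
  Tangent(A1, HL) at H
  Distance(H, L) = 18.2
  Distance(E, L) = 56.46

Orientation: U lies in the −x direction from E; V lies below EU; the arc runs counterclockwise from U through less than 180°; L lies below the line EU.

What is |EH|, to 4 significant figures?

57.40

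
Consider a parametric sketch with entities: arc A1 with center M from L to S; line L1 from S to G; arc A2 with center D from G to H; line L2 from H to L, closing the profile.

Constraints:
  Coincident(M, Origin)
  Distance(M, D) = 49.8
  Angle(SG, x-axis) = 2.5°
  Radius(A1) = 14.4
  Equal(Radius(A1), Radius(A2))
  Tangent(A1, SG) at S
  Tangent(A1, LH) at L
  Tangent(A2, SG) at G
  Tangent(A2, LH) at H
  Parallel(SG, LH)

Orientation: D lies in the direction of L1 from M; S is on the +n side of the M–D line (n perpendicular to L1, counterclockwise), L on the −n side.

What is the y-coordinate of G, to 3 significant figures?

16.6

The slot axis is L1's direction at 2.5°, so u = (cos 2.5°, sin 2.5°) = (0.999, 0.0436) and n = (−sin 2.5°, cos 2.5°) = (-0.0436, 0.999). M is at the origin and D lies 49.8 along u from M, so D = 49.8·u = (49.8, 2.17). Tangency of A1 to both parallel lines with radius 14.4 puts S and L at M ± 14.4·n: S = (-0.628, 14.4), L = (0.628, -14.4). Equal radii place G and H the same way about D: G = D + 14.4·n = (49.1, 16.6), H = D − 14.4·n = (50.4, -12.2). So G.y = 16.6.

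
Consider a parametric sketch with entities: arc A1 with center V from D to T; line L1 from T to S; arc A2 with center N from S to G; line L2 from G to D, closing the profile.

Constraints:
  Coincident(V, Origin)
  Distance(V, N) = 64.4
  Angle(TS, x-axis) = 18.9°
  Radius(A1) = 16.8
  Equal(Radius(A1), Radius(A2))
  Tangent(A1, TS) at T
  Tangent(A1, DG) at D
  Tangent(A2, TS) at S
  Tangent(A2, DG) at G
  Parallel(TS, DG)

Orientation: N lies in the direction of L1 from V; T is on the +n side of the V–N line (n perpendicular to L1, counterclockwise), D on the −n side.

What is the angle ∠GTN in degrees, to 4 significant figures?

12.93°

Tangency of A1 to both parallel lines with radius 16.8 puts T and D at V ± 16.8·n: T = (-5.442, 15.89), D = (5.442, -15.89). Equal radii place S and G the same way about N: S = N + 16.8·n = (55.49, 36.75), G = N − 16.8·n = (66.37, 4.966). Then cos ∠GTN = TG·TN / (|TG||TN|), giving 12.93°.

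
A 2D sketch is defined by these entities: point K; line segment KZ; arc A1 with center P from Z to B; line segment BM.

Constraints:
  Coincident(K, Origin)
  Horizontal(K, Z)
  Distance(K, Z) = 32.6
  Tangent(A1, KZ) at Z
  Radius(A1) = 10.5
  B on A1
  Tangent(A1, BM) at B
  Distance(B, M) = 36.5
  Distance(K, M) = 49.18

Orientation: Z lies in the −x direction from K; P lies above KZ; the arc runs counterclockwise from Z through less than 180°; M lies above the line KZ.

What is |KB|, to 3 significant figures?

24.1

K is at the origin; K and Z share the same y with |KZ| = 32.6 and Z on the −x side, so Z = (-32.6, 0.00). Since A1 is tangent to KZ there, PZ ⟂ KZ, so P = Z + (0, 10.5) = (-32.6, 10.5). Since PB ⟂ BM (tangency), |PM| = √(10.5² + 36.5²) = 38.0 regardless of where B sits on A1. So M lies on both circle(K, 49.18) and circle(P, 38.0); the above-KZ intersection is M = (-18.3, 45.7). B is the foot of the tangent from M: B = (-22.2, 9.38).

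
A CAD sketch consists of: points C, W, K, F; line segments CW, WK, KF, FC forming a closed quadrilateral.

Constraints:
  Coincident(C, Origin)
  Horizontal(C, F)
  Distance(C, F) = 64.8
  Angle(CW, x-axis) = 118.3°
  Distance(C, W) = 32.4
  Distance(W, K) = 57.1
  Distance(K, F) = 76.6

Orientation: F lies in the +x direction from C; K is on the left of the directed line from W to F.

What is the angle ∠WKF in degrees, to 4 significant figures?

77.53°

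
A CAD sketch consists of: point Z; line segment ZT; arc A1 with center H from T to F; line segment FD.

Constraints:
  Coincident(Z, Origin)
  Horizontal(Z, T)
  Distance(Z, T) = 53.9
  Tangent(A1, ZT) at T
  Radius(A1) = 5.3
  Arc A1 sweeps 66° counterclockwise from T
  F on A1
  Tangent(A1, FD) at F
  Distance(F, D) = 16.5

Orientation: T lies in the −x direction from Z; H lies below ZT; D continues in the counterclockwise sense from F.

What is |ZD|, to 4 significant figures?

67.94

On A1, T sits at bearing 90° from H; a 66° counterclockwise sweep puts F at bearing 156°, so F = H + 5.3·(cos 156°, sin 156°) = (-58.74, -3.144). Since A1 is tangent to FD there, HF ⟂ FD, so FD runs along (−sin 156°, cos 156°); with |FD| = 16.5, D = (-65.45, -18.22). Then |ZD| = |D − Z| = 67.94.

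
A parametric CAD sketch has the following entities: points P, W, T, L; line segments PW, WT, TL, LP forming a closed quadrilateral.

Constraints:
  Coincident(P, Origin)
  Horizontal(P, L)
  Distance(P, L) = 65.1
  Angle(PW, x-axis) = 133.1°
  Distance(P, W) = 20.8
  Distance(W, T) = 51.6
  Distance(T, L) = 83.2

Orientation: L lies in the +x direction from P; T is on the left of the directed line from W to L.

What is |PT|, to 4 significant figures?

61.97

P is at the origin; P and L share the same y with |PL| = 65.1 and L in +x, so L = (65.1, 0). PW runs at 133.1° with |PW| = 20.8, so W = (-14.21, 15.19). T is determined by |WT| = 51.6 and |TL| = 83.2 together: it lies at the intersection of circle(W, 51.6) and circle(L, 83.2). With |WL| = 80.75, the foot of the radical line on WL is 14.00 from W and the perpendicular offset is √(51.6² − 14.00²) = 49.66. Taking the left-of-WL solution: T = (8.880, 61.33).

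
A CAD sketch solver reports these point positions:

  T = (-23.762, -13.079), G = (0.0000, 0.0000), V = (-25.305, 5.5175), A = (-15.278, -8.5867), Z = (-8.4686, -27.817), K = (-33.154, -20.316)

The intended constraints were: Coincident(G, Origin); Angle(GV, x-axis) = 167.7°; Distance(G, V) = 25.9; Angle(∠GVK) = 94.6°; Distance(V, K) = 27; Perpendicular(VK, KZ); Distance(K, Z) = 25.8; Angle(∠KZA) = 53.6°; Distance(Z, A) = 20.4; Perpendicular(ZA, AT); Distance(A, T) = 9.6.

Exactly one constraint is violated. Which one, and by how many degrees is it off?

Perpendicular(ZA, AT) — off by 8.40°.

G = (0.00, 0.00) ✓; GV at 167.7° ✓; |GV| = 25.90 ✓; ∠GVK = 94.60° ✓; |VK| = 27.00 ✓; ∠(VK, KZ) = 90.00° ✓; |KZ| = 25.80 ✓; ∠KZA = 53.60° ✓; |ZA| = 20.40 ✓; ∠(ZA, AT) = 98.40° ✗; |AT| = 9.600 ✓.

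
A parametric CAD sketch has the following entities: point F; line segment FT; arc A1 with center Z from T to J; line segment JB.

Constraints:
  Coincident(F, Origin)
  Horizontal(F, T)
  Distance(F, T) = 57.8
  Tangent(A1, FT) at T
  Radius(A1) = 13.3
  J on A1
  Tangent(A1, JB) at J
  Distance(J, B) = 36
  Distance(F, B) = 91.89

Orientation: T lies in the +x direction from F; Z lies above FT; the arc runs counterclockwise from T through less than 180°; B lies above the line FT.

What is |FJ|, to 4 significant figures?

71.23

Checks: |ZJ| = 13.30 ✓; ∠(ZJ, JB) = 90.00° ✓; |JB| = 36.00 ✓; |FB| = 91.89 ✓.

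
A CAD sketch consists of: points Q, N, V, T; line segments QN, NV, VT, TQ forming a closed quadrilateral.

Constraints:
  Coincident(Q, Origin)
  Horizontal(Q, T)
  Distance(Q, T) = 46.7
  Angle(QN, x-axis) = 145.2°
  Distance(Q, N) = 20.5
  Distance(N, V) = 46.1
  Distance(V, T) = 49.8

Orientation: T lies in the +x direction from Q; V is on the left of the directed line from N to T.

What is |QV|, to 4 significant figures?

45.17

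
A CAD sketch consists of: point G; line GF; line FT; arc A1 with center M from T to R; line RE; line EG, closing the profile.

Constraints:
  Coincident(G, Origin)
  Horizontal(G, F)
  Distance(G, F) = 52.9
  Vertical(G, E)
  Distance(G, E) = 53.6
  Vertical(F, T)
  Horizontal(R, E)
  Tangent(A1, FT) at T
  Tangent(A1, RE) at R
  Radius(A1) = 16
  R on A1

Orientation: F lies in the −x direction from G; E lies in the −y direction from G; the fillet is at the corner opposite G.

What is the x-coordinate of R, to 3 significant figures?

-36.9

G is at the origin; G and F share the same y with |GF| = 52.9 and F on the −x side, so F = (-52.9, 0.00). GE is vertical with |GE| = 53.6 and E on the −y side, so E = (0.00, -53.6). The virtual corner opposite G is at (-52.9, -53.6). The tangent condition forces MT to be normal to FT and A1 meets RE tangentially, so MR is at right angles to RE, with radius 16.0, so the center M sits 16.0 in from both sides at M = (-36.9, -37.6). That places the tangent points at T = (-52.9, -37.6) on FT and R = (-36.9, -53.6) on RE. So R.x = -36.9.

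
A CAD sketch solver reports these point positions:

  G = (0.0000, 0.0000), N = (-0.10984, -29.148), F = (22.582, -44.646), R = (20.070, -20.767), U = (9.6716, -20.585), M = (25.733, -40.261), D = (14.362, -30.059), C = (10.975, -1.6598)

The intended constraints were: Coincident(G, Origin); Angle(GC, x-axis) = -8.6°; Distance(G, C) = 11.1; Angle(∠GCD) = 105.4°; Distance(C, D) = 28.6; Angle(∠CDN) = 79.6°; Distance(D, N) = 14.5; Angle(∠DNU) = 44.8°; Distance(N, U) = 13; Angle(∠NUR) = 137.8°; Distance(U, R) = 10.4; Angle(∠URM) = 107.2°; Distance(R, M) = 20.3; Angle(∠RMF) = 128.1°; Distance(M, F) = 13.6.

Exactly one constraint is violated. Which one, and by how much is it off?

Distance(M, F) = 13.6 — off by 8.20.

G = (0.00, 0.00) ✓; GC at -8.600° ✓; |GC| = 11.10 ✓; ∠GCD = 105.4° ✓; |CD| = 28.60 ✓; ∠CDN = 79.60° ✓; |DN| = 14.50 ✓; ∠DNU = 44.80° ✓; |NU| = 13.00 ✓; ∠NUR = 137.8° ✓; |UR| = 10.40 ✓; ∠URM = 107.2° ✓; |RM| = 20.30 ✓; ∠RMF = 128.1° ✓; |MF| = 5.400 ✗.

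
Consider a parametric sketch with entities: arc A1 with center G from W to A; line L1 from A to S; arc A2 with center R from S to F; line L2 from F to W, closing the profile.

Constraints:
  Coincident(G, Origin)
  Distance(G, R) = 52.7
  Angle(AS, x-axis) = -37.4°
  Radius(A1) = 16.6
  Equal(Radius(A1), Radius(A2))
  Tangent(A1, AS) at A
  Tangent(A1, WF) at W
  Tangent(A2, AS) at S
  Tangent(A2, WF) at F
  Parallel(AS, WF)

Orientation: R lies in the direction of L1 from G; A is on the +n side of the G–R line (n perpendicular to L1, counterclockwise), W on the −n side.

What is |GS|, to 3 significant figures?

55.3

Tangency of A1 to both parallel lines with radius 16.6 puts A and W at G ± 16.6·n: A = (10.1, 13.2), W = (-10.1, -13.2). Equal radii place S and F the same way about R: S = R + 16.6·n = (51.9, -18.8), F = R − 16.6·n = (31.8, -45.2). Then |GS| = |S − G| = 55.3.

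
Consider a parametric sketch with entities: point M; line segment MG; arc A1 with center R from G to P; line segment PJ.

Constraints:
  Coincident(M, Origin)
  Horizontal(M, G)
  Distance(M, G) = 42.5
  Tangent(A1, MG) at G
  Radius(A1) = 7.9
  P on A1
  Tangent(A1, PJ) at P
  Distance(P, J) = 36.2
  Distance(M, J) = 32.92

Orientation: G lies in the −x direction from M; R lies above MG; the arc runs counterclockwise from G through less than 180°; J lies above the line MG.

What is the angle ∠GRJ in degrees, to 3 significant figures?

127°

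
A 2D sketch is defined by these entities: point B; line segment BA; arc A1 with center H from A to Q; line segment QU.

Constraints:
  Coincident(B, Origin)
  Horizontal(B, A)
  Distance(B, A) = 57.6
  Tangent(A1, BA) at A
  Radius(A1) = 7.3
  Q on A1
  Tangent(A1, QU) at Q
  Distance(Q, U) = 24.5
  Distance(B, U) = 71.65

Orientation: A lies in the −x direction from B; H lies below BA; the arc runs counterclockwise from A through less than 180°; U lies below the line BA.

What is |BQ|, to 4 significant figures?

65.33

B is at the origin; B and A share the same y with |BA| = 57.6 and A on the −x side, so A = (-57.60, 0.000). The tangent condition forces HA to be normal to BA, so H = A + (0, -7.3) = (-57.60, -7.300). Since HQ ⟂ QU (tangency), |HU| = √(7.3² + 24.5²) = 25.56 regardless of where Q sits on A1. So U lies on both circle(B, 71.65) and circle(H, 25.56); the below-BA intersection is U = (-64.09, -32.03). Q is the foot of the tangent from U: Q = (-64.90, -7.539).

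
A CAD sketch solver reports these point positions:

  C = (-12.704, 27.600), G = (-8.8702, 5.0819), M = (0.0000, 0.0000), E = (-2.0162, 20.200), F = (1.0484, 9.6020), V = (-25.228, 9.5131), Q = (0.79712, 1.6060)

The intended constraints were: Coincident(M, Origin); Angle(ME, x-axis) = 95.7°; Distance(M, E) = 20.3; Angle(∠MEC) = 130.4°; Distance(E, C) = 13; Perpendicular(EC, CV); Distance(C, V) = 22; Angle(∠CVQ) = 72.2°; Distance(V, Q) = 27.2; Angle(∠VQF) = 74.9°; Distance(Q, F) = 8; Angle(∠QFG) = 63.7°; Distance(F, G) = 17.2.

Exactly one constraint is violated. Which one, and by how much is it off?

Distance(F, G) = 17.2 — off by 6.30.

M = (0.00, 0.00) ✓; ME at 95.70° ✓; |ME| = 20.30 ✓; ∠MEC = 130.4° ✓; |EC| = 13.00 ✓; ∠(EC, CV) = 90.00° ✓; |CV| = 22.00 ✓; ∠CVQ = 72.20° ✓; |VQ| = 27.20 ✓; ∠VQF = 74.90° ✓; |QF| = 8.000 ✓; ∠QFG = 63.70° ✓; |FG| = 10.90 ✗.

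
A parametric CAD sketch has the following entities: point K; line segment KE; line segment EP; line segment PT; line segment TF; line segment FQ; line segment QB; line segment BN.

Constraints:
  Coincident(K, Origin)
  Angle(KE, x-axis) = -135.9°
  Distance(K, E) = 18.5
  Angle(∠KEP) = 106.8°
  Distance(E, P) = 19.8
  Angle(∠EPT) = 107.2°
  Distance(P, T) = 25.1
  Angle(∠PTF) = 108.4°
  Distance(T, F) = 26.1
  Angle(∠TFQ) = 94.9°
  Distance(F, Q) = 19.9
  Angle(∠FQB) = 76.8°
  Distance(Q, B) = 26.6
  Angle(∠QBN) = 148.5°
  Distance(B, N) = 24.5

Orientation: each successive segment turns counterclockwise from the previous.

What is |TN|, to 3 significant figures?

17.3

K is at the origin; KE runs at -135.9° with length 18.5, so E = (-13.3, -12.9). ∠KEP = 106.8° gives EP at -62.7° from the x-axis; with |EP| = 19.8, P = (-4.20, -30.5). ∠EPT = 107.2° gives PT at 10.1° from the x-axis; with |PT| = 25.1, T = (20.5, -26.1). ∠PTF = 108.4° gives TF at 81.7° from the x-axis; with |TF| = 26.1, F = (24.3, -0.241). ∠TFQ = 94.9° gives FQ at 167° from the x-axis; with |FQ| = 19.9, Q = (4.90, 4.30). ∠FQB = 76.8° gives QB at -90.0° from the x-axis; with |QB| = 26.6, B = (4.90, -22.3). ∠QBN = 148.5° gives BN at -58.5° from the x-axis; with |BN| = 24.5, N = (17.7, -43.2). Then |TN| = |N − T| = 17.3.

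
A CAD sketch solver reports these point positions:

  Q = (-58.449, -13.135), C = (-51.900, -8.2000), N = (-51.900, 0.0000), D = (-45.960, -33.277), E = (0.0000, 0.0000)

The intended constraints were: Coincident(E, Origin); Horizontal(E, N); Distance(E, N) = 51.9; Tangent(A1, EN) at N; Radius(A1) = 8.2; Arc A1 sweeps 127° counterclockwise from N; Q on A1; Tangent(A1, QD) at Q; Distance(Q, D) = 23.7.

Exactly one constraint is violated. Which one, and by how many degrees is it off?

Tangent(A1, QD) at Q — off by 5.20°.

E = (0.00, 0.00) ✓; E.y = 0.00, N.y = 0.00 ✓; |EN| = 51.90 ✓; ∠(CN, NE) = 90.00° ✓; |CN| = 8.200 ✓; bearing(C→Q) − bearing(C→N) = 127.0° ✓; |CQ| = 8.200 ✓; ∠(CQ, QD) = 95.20° ✗; |QD| = 23.70 ✓.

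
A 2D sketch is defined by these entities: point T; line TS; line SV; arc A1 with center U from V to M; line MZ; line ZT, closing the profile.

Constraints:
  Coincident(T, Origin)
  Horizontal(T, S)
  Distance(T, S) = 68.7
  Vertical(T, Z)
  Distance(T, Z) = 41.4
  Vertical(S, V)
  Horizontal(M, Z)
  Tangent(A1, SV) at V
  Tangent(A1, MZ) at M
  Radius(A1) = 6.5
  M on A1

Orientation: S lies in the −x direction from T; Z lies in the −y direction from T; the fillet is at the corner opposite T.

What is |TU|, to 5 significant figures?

71.322

T and Z share the same x with |TZ| = 41.4 and Z on the −y side, so Z = (0.0000, -41.400). The virtual corner opposite T is at (-68.700, -41.400). A1 meets SV tangentially, so UV is at right angles to SV and since A1 is tangent to MZ there, UM ⟂ MZ, with radius 6.5, so the center U sits 6.5 in from both sides at U = (-62.200, -34.900). Then |TU| = |U − T| = 71.322.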